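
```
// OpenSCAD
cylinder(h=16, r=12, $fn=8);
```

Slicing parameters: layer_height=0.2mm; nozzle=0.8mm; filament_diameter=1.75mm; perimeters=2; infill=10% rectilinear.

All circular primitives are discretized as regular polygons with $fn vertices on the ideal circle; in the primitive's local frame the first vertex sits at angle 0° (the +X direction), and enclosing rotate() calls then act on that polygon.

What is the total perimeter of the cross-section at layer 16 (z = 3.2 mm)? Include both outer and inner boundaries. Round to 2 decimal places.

73.48 mm

At z = 3.2 mm: the r=12 cylinder contributes a regular 8-gon of circumradius 12 (perimeter = 2·8·12.000·sin(180°/8) = 73.48 mm). Overall, the cross-section is a single solid region. Total boundary length (outer) = 73.48 mm.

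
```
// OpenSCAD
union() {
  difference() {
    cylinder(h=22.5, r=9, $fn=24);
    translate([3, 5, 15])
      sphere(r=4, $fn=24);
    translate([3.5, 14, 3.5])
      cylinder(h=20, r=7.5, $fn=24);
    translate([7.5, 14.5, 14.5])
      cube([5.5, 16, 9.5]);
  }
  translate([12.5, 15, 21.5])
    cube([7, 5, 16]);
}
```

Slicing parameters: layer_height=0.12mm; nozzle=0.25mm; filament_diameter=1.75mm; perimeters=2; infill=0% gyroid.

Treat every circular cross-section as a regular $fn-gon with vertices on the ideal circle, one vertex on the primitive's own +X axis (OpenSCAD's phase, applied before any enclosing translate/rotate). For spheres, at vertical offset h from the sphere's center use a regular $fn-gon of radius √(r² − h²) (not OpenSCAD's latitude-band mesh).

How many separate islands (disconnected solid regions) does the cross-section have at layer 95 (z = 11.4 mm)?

At z = 11.4 mm: the r=9 cylinder contributes a regular 24-gon of circumradius 9; the r=4 sphere at (3, 5) contributes a regular 24-gon of circumradius √(4²−3.6²) = 1.744; the r=7.5 cylinder at (3.5, 14) contributes a regular 24-gon of circumradius 7.5; the cube at (7.5, 14.5) is not intersected at this z (z outside [14.5, 24]); After the difference (first − rest): starting from the r=9 cylinder, the r=4 sphere at (3, 5) lies wholly inside it (removes its full 9.44 mm² and its 10.92 mm outline becomes a hole wall); the r=7.5 cylinder at (3.5, 14) partially overlaps it — only the 10.18 mm² overlap (of its 174.70 mm²) is removed, clipping the outline — 1 connected region; the cube at (12.5, 15) does not reach this height (z outside [21.5, 37.5]); Taking the union: only the result so far is present, so the union is just that shape — 1 connected region. Overall, the cross-section is a single solid region. Island count = 1.

1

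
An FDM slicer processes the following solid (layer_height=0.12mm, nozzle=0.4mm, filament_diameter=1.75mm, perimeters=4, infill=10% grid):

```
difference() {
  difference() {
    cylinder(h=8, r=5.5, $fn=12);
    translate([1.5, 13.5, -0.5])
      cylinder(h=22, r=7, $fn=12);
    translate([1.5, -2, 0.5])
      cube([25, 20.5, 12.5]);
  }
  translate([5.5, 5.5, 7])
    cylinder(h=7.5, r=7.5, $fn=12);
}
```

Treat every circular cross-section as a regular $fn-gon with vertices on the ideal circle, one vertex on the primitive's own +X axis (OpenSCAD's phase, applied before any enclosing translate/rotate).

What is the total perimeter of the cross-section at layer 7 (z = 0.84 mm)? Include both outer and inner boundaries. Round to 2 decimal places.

35.67 mm

At z = 0.84 mm: the r=5.5 cylinder gives a regular 12-gon of circumradius 5.5 (constant along its height) (perimeter = 2·12·5.500·sin(180°/12) = 34.16 mm); the r=7 cylinder at (1.5, 13.5) contributes a regular 12-gon of circumradius 7 (perimeter = 2·12·7.000·sin(180°/12) = 43.48 mm); the cube at (1.5, -2) (footprint 25×20.5) is included at this height (perimeter 91.00 mm); Taking the first minus the rest: starting from the r=5.5 cylinder, the r=7 cylinder at (1.5, 13.5) misses the remaining region (no effect); the 25×20.5 cube at (1.5, -2) partially overlaps it — only the 22.20 mm² overlap (of its 512.50 mm²) is removed, clipping the outline — boundary = 35.67 mm; the cylinder at (5.5, 5.5) is absent (z outside [7, 14.5]); Subtracting the remaining from the first: none of the subtracted shapes is present at this height, so the result so far is unchanged — boundary = 35.67 mm. Overall, the cross-section is a single solid region. Total boundary length (outer) = 35.67 mm.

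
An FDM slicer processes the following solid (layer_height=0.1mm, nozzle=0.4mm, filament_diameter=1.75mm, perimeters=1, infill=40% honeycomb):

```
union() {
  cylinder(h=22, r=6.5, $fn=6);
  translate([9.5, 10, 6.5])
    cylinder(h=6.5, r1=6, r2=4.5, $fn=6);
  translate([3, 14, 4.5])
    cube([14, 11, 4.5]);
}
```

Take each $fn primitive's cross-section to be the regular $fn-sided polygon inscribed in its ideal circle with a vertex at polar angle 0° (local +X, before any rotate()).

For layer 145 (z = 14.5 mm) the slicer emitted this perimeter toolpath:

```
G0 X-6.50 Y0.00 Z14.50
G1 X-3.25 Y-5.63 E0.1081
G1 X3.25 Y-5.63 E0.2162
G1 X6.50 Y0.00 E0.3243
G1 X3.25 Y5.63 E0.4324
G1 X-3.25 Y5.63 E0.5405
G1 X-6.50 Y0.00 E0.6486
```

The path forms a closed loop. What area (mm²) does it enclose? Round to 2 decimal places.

Apply the shoelace formula to the sequence of (X, Y) vertices; enclosed area = 109.78 mm².

109.78 mm²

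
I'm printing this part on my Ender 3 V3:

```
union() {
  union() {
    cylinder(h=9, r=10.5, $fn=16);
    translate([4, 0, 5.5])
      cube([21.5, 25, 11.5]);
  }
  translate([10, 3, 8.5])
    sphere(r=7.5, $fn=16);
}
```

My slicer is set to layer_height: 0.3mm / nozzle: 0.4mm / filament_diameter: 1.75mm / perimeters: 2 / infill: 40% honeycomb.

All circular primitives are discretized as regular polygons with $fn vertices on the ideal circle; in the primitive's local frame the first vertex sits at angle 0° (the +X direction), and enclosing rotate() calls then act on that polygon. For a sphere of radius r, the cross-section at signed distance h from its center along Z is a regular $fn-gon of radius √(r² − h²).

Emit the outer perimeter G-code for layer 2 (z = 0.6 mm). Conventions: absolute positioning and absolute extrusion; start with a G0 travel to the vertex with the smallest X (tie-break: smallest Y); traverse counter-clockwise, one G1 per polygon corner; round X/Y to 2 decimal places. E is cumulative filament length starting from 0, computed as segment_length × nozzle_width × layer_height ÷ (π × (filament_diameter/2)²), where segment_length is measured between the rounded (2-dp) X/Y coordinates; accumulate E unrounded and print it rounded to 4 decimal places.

G0 X-10.50 Y0.00 Z0.60
G1 X-9.70 Y-4.02 E0.2045
G1 X-7.42 Y-7.42 E0.4087
G1 X-4.02 Y-9.70 E0.6130
G1 X0.00 Y-10.50 E0.8175
G1 X4.02 Y-9.70 E1.0219
G1 X7.42 Y-7.42 E1.2262
G1 X9.70 Y-4.02 E1.4304
G1 X10.50 Y0.00 E1.6349
G1 X9.70 Y4.02 E1.8394
G1 X7.42 Y7.42 E2.0436
G1 X4.02 Y9.70 E2.2479
G1 X0.00 Y10.50 E2.4524
G1 X-4.02 Y9.70 E2.6569
G1 X-7.42 Y7.42 E2.8611
G1 X-9.70 Y4.02 E3.0653
G1 X-10.50 Y0.00 E3.2698

At z = 0.6 mm: the r=10.5 cylinder contributes a regular 16-gon of circumradius 10.5; the cube at (4, 0) is absent (z outside [5.5, 17]); Taking the union: only the r=10.5 cylinder is present, so the union is just that shape — 1 connected region; the sphere at (10, 3) is absent (|z−center|=7.900 > r=7.5); Taking the union: only that combined region is present, so the union is just that shape — 1 connected region. The outline is a single polygon with 16 vertices. Extrusion per mm of travel: 0.4 × 0.3 / (π × 0.875²) = 0.049890. Accumulating E over each segment gives final E = 3.2698.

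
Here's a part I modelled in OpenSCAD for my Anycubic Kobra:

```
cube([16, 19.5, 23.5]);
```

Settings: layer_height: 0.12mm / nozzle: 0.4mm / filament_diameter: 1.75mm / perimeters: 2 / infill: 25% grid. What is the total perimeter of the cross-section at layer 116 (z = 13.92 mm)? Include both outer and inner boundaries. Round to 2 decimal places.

At z = 13.92 mm: the cube (footprint 16×19.5) is included at this height (perimeter 71.00 mm). Overall, the cross-section is a single solid region. Total boundary length (outer) = 71.00 mm.

71.00 mm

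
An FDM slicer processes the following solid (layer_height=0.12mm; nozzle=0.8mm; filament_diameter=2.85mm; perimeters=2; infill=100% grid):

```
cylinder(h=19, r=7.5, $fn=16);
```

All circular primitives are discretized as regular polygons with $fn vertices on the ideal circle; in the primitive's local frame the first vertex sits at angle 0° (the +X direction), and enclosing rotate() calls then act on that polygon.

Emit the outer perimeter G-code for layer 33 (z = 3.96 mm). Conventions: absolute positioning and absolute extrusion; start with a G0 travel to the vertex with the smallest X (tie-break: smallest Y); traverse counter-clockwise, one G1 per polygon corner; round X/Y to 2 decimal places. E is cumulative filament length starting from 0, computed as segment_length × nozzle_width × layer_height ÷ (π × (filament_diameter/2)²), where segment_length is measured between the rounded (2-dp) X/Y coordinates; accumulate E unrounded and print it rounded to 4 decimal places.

At z = 3.96 mm: the r=7.5 cylinder contributes a regular 16-gon of circumradius 7.5. The outline is a single polygon with 16 vertices. Extrusion per mm of travel: 0.8 × 0.12 / (π × 1.425²) = 0.015048. Accumulating E over each segment gives final E = 0.7045.

G0 X-7.50 Y0.00 Z3.96
G1 X-6.93 Y-2.87 E0.0440
G1 X-5.30 Y-5.30 E0.0881
G1 X-2.87 Y-6.93 E0.1321
G1 X0.00 Y-7.50 E0.1761
G1 X2.87 Y-6.93 E0.2202
G1 X5.30 Y-5.30 E0.2642
G1 X6.93 Y-2.87 E0.3082
G1 X7.50 Y0.00 E0.3523
G1 X6.93 Y2.87 E0.3963
G1 X5.30 Y5.30 E0.4403
G1 X2.87 Y6.93 E0.4844
G1 X0.00 Y7.50 E0.5284
G1 X-2.87 Y6.93 E0.5724
G1 X-5.30 Y5.30 E0.6165
G1 X-6.93 Y2.87 E0.6605
G1 X-7.50 Y0.00 E0.7045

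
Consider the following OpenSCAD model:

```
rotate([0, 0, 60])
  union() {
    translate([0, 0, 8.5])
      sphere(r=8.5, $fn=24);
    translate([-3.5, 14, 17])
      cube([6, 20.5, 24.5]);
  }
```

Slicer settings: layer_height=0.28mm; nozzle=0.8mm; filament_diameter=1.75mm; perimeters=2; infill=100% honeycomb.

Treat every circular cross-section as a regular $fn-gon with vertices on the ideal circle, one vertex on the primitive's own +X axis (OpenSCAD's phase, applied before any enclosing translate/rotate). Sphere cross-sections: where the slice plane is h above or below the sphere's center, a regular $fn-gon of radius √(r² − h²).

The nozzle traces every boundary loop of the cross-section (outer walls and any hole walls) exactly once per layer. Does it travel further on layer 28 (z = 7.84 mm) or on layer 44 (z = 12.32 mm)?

Layer 28 (z = 7.84): the sphere: section is a regular 24-gon, circumradius = √(r²−h²) = √(8.5²−0.66²) = 8.474 (perimeter = 2·24·8.474·sin(180°/24) = 53.09 mm); the cube at (-3.5, 14) does not reach this height (z outside [17, 41.5]); Merging all regions: only the r=8.5 sphere is present, so the union is just that shape — boundary = 53.09 mm; (rotated 60° about Z; rotation is an isometry so areas/perimeters/island counts are preserved). So its perimeter = 53.09 mm. Layer 44 (z = 12.32): the r=8.5 sphere contributes a regular 24-gon of circumradius √(8.5²−3.82²) = 7.593 (perimeter = 2·24·7.593·sin(180°/24) = 47.57 mm); the cube at (-3.5, 14) does not reach this height (z outside [17, 41.5]); Taking the union: only the r=8.5 sphere is present, so the union is just that shape — boundary = 47.57 mm; (whole slice rotated 60° about Z — lengths, areas and connectivity unchanged). So its perimeter = 47.57 mm. Layer 28 is larger (53.09 vs 47.57 mm).

layer 28 (z = 7.84 mm)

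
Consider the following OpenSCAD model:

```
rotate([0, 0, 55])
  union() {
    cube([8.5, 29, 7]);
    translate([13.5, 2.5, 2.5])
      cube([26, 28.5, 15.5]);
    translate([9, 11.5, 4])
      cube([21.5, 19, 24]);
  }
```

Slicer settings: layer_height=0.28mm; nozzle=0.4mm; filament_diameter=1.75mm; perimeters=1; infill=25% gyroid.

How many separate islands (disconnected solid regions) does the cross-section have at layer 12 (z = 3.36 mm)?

2

At z = 3.36 mm: the cube is present — its section is the full 8.5×29 rectangle; the cube at (13.5, 2.5) is present — its section is the full 26×28.5 rectangle; the cube at (9, 11.5) does not reach this height (z outside [4, 28]); Merging all regions: the 2 present regions are separate (no shared area or edge), so areas and boundary lengths simply add and each stays a separate island — 2 connected regions; (rotated 55° about Z; rotation is an isometry so areas/perimeters/island counts are preserved). Overall, the cross-section has 2 separate islands. Island count = 2.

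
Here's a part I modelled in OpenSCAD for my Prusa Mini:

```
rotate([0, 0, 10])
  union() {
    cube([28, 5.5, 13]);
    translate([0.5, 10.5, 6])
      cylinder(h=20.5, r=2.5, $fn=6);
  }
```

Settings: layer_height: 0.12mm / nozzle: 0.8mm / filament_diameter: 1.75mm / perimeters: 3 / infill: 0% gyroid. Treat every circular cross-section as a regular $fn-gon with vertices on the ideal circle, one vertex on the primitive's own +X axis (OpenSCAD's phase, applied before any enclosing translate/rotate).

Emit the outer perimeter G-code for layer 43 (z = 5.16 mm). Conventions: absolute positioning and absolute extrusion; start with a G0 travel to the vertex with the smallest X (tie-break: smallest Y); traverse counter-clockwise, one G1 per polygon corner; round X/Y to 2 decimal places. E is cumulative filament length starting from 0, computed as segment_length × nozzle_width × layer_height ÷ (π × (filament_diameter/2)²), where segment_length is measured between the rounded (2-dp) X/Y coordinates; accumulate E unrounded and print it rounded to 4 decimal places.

At z = 5.16 mm: the cube is present — its section is the full 28×5.5 rectangle; the cylinder at (0.5, 10.5) is absent (z outside [6, 26.5]); Combining (union): only the 28×5.5 cube is present, so the union is just that shape — 1 connected region; (rotated 10° about Z; rotation is an isometry so areas/perimeters/island counts are preserved). The outline is a single polygon with 4 vertices. Extrusion per mm of travel: 0.8 × 0.12 / (π × 0.875²) = 0.039912. Accumulating E over each segment gives final E = 2.6744.

G0 X-0.96 Y5.42 Z5.16
G1 X0.00 Y0.00 E0.2197
G1 X27.57 Y4.86 E1.3370
G1 X26.62 Y10.28 E1.5567
G1 X-0.96 Y5.42 E2.6744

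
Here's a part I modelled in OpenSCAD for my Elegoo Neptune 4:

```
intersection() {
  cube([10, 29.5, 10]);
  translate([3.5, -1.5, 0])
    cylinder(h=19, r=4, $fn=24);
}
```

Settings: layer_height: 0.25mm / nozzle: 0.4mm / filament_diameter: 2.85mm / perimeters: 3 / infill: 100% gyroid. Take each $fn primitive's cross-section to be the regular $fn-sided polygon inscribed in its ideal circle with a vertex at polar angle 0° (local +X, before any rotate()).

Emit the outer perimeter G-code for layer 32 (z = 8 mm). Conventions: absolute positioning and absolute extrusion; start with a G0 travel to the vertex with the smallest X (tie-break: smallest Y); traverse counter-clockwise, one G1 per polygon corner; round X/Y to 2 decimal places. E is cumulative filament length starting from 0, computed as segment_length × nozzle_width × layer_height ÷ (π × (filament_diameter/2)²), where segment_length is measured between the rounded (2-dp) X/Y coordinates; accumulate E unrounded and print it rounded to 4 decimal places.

G0 X0.00 Y0.00 Z8.00
G1 X7.17 Y0.00 E0.1124
G1 X6.96 Y0.50 E0.1209
G1 X6.33 Y1.33 E0.1372
G1 X5.50 Y1.96 E0.1536
G1 X4.54 Y2.36 E0.1699
G1 X3.50 Y2.50 E0.1863
G1 X2.46 Y2.36 E0.2028
G1 X1.50 Y1.96 E0.2191
G1 X0.67 Y1.33 E0.2354
G1 X0.04 Y0.50 E0.2517
G1 X0.00 Y0.41 E0.2533
G1 X0.00 Y0.00 E0.2597

At z = 8 mm: the 10×29.5 cube contributes its full rectangle; the r=4 cylinder at (3.5, -1.5) gives a regular 24-gon of circumradius 4 (constant along its height); After intersecting: the r=4 cylinder at (3.5, -1.5) partially overlaps the 10×29.5 cube; clipping to the common part keeps 13.17 mm² — 1 connected region. The outline is a single polygon with 12 vertices. Extrusion per mm of travel: 0.4 × 0.25 / (π × 1.425²) = 0.015675. Accumulating E over each segment gives final E = 0.2597.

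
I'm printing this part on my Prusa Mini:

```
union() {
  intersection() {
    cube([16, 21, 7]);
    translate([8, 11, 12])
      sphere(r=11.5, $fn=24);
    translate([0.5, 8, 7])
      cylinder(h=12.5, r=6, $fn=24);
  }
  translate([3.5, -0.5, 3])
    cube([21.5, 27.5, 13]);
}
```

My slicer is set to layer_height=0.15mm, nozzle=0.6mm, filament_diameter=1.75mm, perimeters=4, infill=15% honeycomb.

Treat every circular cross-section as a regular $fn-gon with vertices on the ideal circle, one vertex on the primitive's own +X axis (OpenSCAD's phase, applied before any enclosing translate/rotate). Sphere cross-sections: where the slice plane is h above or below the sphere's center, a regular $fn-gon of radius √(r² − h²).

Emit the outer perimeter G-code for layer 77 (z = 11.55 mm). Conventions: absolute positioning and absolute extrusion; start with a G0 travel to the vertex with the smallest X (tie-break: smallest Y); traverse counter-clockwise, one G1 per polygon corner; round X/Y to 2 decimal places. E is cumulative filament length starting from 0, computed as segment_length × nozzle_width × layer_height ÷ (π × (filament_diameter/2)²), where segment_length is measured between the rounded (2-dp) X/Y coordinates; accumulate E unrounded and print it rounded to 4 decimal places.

G0 X3.50 Y-0.50 Z11.55
G1 X25.00 Y-0.50 E0.8045
G1 X25.00 Y27.00 E1.8335
G1 X3.50 Y27.00 E2.6379
G1 X3.50 Y-0.50 E3.6669

At z = 11.55 mm: the cube does not reach this height (z outside [0, 7]); the sphere at (8, 11): section is a regular 24-gon, circumradius = √(r²−h²) = √(11.5²−0.45²) = 11.491; the r=6 cylinder at (0.5, 8) contributes a regular 24-gon of circumradius 6; Taking the intersection: at least one operand is absent at this height, so nothing remains; the 21.5×27.5 cube at (3.5, -0.5) contributes its full rectangle; Combining (union): only the 21.5×27.5 cube at (3.5, -0.5) is present, so the union is just that shape — 1 connected region. The outline is a single polygon with 4 vertices. Extrusion per mm of travel: 0.6 × 0.15 / (π × 0.875²) = 0.037418. Accumulating E over each segment gives final E = 3.6669.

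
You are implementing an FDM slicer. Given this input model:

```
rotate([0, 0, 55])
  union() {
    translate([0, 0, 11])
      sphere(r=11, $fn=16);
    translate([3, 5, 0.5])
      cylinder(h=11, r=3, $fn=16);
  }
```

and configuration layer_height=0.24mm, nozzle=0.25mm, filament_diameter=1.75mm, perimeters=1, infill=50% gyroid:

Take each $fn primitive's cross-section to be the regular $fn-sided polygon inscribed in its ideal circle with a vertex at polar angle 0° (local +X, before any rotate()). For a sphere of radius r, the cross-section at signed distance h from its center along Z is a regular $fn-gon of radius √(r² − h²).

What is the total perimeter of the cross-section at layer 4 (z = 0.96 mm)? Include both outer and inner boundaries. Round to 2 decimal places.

37.16 mm

At z = 0.96 mm: the sphere: section is a regular 16-gon, circumradius = √(r²−h²) = √(11²−10.04²) = 4.494 (perimeter = 2·16·4.494·sin(180°/16) = 28.06 mm); the cylinder at (3, 5): section is a regular 16-gon, circumradius r=3 (perimeter = 2·16·3.000·sin(180°/16) = 18.73 mm); Combining (union): the regions partially overlap (shared area 4.72 mm²), so the edge portions inside another operand are dropped and the merged outline is re-measured after clipping — boundary = 37.16 mm; (rotated 55° about Z; rotation is an isometry so areas/perimeters/island counts are preserved). Overall, the cross-section is a single solid region. Total boundary length (outer) = 37.16 mm.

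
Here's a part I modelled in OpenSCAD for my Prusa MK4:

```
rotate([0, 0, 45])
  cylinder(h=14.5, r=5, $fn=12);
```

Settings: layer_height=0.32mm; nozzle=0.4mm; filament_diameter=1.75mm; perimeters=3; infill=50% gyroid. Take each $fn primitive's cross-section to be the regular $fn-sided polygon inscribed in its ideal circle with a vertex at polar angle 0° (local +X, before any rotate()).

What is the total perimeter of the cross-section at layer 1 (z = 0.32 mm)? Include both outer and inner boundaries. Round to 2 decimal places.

At z = 0.32 mm: the cylinder: section is a regular 12-gon, circumradius r=5 (perimeter = 2·12·5.000·sin(180°/12) = 31.06 mm); (whole slice rotated 45° about Z — lengths, areas and connectivity unchanged). Overall, the cross-section is a single solid region. Total boundary length (outer) = 31.06 mm.

31.06 mm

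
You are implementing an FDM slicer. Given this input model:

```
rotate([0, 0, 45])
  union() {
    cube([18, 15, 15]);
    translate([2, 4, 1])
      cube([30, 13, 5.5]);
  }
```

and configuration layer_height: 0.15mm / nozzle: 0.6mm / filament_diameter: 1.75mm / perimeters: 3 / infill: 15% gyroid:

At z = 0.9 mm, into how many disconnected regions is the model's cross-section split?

1

At z = 0.9 mm: the 18×15 cube contributes its full rectangle; the cube at (2, 4) does not reach this height (z outside [1, 6.5]); Merging all regions: only the 18×15 cube is present, so the union is just that shape — 1 connected region; (whole slice rotated 45° about Z — lengths, areas and connectivity unchanged). The result has 1 disconnected region.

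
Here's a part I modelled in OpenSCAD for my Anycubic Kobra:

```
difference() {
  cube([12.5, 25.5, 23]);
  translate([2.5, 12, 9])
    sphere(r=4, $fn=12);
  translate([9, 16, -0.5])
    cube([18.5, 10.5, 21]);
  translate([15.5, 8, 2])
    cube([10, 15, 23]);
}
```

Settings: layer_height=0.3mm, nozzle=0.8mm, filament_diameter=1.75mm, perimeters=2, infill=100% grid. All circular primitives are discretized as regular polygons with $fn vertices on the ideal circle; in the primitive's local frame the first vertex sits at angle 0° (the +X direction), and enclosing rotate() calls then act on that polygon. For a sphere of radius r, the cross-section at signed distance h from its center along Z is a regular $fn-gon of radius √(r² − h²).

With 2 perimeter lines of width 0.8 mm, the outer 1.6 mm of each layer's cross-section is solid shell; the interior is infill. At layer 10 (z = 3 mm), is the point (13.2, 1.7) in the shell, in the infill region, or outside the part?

outside

At z = 3 mm: the cube is present — its section is the full 12.5×25.5 rectangle; the sphere at (2.5, 12) is not intersected at this z (|z−center|=6.000 > r=4); the cube at (9, 16) is present — its section is the full 18.5×10.5 rectangle; the cube at (15.5, 8) is present — its section is the full 10×15 rectangle; After the difference (first − rest): starting from the 12.5×25.5 cube, the 18.5×10.5 cube at (9, 16) partially overlaps it — only the 33.25 mm² overlap (of its 194.25 mm²) is removed, clipping the outline; the 10×15 cube at (15.5, 8) misses the remaining region (no effect) — 1 connected region. Overall, the cross-section is a single solid region. The nearest boundary edge runs (12.50, 16.00)→(12.50, 0.00); distance from the point to it = 0.70 mm. The point is not inside any of the regions above, so it lies outside the cross-section (0.70 mm from the nearest boundary).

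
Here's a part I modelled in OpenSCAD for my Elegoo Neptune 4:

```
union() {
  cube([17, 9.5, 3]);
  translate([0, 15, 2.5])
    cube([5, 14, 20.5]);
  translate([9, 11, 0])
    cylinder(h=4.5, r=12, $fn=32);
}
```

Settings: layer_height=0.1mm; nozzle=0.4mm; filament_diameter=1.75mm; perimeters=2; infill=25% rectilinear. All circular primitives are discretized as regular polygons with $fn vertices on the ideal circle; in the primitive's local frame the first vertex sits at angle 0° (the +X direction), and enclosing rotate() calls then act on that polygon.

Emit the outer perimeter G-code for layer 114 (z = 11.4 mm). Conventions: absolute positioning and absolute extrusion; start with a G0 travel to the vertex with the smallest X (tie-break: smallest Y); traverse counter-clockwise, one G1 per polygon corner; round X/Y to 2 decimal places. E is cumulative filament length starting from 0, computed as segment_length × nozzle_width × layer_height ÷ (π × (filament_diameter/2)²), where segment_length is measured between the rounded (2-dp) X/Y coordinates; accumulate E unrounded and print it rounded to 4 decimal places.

G0 X0.00 Y15.00 Z11.40
G1 X5.00 Y15.00 E0.0832
G1 X5.00 Y29.00 E0.3160
G1 X0.00 Y29.00 E0.3991
G1 X0.00 Y15.00 E0.6319

At z = 11.4 mm: the cube is not intersected at this z (z outside [0, 3]); the cube at (0, 15) (footprint 5×14) is included at this height; the cylinder at (9, 11) is absent (z outside [0, 4.5]); Merging all regions: only the 5×14 cube at (0, 15) is present, so the union is just that shape — 1 connected region. The outline is a single polygon with 4 vertices. Extrusion per mm of travel: 0.4 × 0.1 / (π × 0.875²) = 0.016630. Accumulating E over each segment gives final E = 0.6319.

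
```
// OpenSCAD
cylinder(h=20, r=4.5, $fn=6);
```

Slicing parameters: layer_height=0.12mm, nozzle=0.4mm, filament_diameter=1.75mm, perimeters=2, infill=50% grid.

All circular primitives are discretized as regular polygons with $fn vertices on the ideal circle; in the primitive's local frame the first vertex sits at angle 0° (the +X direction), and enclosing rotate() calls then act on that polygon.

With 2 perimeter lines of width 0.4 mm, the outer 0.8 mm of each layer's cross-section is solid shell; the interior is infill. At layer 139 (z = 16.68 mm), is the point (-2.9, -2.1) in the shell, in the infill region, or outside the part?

shell

At z = 16.68 mm: the r=4.5 cylinder contributes a regular 6-gon of circumradius 4.5. Overall, the cross-section is a single solid region. The nearest boundary edge runs (-4.50, 0.00)→(-2.25, -3.90); distance from the point to it = 0.34 mm. The point is inside the cross-section, 0.34 mm from the nearest boundary — within the 0.8 mm shell band (2 × 0.4).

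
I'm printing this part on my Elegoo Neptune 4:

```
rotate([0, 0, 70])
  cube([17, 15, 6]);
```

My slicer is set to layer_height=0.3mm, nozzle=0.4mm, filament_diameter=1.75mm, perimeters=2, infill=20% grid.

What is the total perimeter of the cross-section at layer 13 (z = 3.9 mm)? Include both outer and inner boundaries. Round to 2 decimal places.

At z = 3.9 mm: the cube (footprint 17×15) is included at this height (perimeter 64.00 mm); (whole slice rotated 70° about Z — lengths, areas and connectivity unchanged). Overall, the cross-section is a single solid region. Total boundary length (outer) = 64.00 mm.

64.00 mm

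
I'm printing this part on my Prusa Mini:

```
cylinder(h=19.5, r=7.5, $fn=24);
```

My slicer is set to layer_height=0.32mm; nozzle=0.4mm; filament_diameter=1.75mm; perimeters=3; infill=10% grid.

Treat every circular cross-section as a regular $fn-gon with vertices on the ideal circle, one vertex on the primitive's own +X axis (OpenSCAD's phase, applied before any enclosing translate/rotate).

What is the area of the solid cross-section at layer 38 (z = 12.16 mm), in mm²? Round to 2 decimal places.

At z = 12.16 mm: the r=7.5 cylinder gives a regular 24-gon of circumradius 7.5 (constant along its height) (area = (24/2)·7.500²·sin(360°/24) = 174.70 mm²). Overall, the cross-section is a single solid region. Net area = 174.70 mm².

174.70 mm²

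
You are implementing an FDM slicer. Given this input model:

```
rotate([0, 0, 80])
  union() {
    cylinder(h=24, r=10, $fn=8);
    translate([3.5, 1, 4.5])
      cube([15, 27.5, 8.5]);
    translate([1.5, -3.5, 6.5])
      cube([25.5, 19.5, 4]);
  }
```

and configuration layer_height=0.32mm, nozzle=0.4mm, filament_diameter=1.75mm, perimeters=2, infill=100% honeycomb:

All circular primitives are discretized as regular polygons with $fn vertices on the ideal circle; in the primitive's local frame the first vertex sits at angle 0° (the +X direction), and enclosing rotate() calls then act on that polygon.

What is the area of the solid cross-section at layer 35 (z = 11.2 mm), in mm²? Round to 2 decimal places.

At z = 11.2 mm: the cylinder: section is a regular 8-gon, circumradius r=10 (area = (8/2)·10.000²·sin(360°/8) = 282.84 mm²); the cube at (3.5, 1) (footprint 15×27.5) is included at this height (area 412.50 mm²); the cube at (1.5, -3.5) is not intersected at this z (z outside [6.5, 10.5]); Merging all regions: the regions partially overlap — summed areas 695.34 mm² minus the doubly-counted overlap 31.95 mm² gives 663.39 mm² — area = 663.39 mm²; (rotated 80° about Z; rotation is an isometry so areas/perimeters/island counts are preserved). Overall, the cross-section is a single solid region. Net area = 663.39 mm².

663.39 mm²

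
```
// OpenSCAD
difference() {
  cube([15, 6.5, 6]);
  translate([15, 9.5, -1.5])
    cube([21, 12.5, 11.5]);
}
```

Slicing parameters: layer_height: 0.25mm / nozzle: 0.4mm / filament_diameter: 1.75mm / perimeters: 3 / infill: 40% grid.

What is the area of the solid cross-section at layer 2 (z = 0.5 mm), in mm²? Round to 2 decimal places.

97.50 mm²

At z = 0.5 mm: the cube (footprint 15×6.5) is included at this height (area 97.50 mm²); the cube at (15, 9.5) is present — its section is the full 21×12.5 rectangle (area 262.50 mm²); Taking the first minus the rest: starting from the 15×6.5 cube (97.50 mm²), the 21×12.5 cube at (15, 9.5) misses the remaining region (no effect) — area = 97.50 mm². Overall, the cross-section is a single solid region. Net area = 97.50 mm².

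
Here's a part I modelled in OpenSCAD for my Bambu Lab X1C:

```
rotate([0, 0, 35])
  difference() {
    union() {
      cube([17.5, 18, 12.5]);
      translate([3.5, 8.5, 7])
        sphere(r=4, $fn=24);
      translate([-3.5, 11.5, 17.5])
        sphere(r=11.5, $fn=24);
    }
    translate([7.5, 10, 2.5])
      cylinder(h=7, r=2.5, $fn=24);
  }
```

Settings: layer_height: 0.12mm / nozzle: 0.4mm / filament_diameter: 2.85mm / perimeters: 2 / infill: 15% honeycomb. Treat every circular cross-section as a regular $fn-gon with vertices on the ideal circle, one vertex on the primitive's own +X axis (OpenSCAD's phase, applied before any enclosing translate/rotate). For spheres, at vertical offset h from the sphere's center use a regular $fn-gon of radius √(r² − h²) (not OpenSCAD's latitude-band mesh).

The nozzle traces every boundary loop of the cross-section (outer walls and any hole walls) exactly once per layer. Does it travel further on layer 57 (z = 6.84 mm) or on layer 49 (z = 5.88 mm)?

layer 57 (z = 6.84 mm)

Layer 57 (z = 6.84): the 17.5×18 cube contributes its full rectangle (perimeter 71.00 mm); the r=4 sphere at (3.5, 8.5) slices to a regular 24-gon of circumradius 3.997 (√(r²−h²) with h=0.16 from center) (perimeter = 2·24·3.997·sin(180°/24) = 25.04 mm); the sphere at (-3.5, 11.5): section is a regular 24-gon, circumradius = √(r²−h²) = √(11.5²−10.66²) = 4.314 (perimeter = 2·24·4.314·sin(180°/24) = 27.03 mm); Combining (union): the regions partially overlap (shared area 51.58 mm²), so the edge portions inside another operand are dropped and the merged outline is re-measured after clipping — boundary = 86.50 mm; the r=2.5 cylinder at (7.5, 10) contributes a regular 24-gon of circumradius 2.5 (perimeter = 2·24·2.500·sin(180°/24) = 15.66 mm); Taking the first minus the rest: starting from that combined region, the r=2.5 cylinder at (7.5, 10) lies wholly inside it (removes its full 19.41 mm² and its 15.66 mm outline becomes a hole wall) — boundary (outer + 1 inner loop) = 102.16 mm; (rotated 35° about Z; rotation is an isometry so areas/perimeters/island counts are preserved). So its perimeter = 102.16 mm. Layer 49 (z = 5.88): the cube (footprint 17.5×18) is included at this height (perimeter 71.00 mm); the r=4 sphere at (3.5, 8.5) contributes a regular 24-gon of circumradius √(4²−1.12²) = 3.840 (perimeter = 2·24·3.840·sin(180°/24) = 24.06 mm); the sphere at (-3.5, 11.5) is absent (|z−center|=11.620 > r=11.5); Merging all regions: the regions partially overlap (shared area 45.15 mm²), so the edge portions inside another operand are dropped and the merged outline is re-measured after clipping — boundary = 71.10 mm; the r=2.5 cylinder at (7.5, 10) gives a regular 24-gon of circumradius 2.5 (constant along its height) (perimeter = 2·24·2.500·sin(180°/24) = 15.66 mm); Subtracting the remaining from the first: starting from the result so far, the r=2.5 cylinder at (7.5, 10) lies wholly inside it (removes its full 19.41 mm² and its 15.66 mm outline becomes a hole wall) — boundary (outer + 1 inner loop) = 86.76 mm; (whole slice rotated 35° about Z — lengths, areas and connectivity unchanged). So its perimeter = 86.76 mm. Layer 57 is larger (102.16 vs 86.76 mm).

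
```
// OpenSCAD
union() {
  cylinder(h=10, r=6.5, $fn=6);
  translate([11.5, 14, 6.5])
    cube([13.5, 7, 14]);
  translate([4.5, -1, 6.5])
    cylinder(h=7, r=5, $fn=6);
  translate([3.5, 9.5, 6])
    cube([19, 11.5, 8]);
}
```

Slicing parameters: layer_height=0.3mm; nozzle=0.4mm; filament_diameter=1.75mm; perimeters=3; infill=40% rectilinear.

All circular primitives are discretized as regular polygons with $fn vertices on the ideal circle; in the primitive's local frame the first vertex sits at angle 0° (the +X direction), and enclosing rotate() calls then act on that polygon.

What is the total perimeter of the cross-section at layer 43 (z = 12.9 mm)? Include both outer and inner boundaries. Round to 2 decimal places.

96.00 mm

At z = 12.9 mm: the cylinder is not intersected at this z (z outside [0, 10]); the cube at (11.5, 14) is present — its section is the full 13.5×7 rectangle (perimeter 41.00 mm); the cylinder at (4.5, -1): section is a regular 6-gon, circumradius r=5 (perimeter = 2·6·5.000·sin(180°/6) = 30.00 mm); the cube at (3.5, 9.5) is present — its section is the full 19×11.5 rectangle (perimeter 61.00 mm); Merging all regions: the regions partially overlap (shared area 77.00 mm²), so the edge portions inside another operand are dropped and the merged outline is re-measured after clipping — boundary = 96.00 mm. Overall, the cross-section has 2 separate islands. Total boundary length (outer) = 96.00 mm.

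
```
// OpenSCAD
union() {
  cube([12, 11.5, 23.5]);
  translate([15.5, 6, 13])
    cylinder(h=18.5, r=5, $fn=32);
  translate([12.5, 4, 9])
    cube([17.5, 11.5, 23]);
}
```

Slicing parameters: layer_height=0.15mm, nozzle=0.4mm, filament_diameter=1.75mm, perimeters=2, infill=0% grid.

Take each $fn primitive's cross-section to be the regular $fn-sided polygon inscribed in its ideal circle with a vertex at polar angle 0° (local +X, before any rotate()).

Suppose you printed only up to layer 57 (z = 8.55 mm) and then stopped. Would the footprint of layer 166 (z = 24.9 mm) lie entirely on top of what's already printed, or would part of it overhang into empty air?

Compare the two slices. At z = 8.55: the 12×11.5 cube contributes its full rectangle (area 138.00 mm²); the cylinder at (15.5, 6) is not intersected at this z (z outside [13, 31.5]); the cube at (12.5, 4) does not reach this height (z outside [9, 32]); Merging all regions: only the 12×11.5 cube is present, so the union is just that shape — area = 138.00 mm². At z = 24.9: the cube is absent (z outside [0, 23.5]); the r=5 cylinder at (15.5, 6) gives a regular 32-gon of circumradius 5 (constant along its height) (area = (32/2)·5.000²·sin(360°/32) = 78.04 mm²); the cube at (12.5, 4) is present — its section is the full 17.5×11.5 rectangle (area 201.25 mm²); Taking the union: the regions partially overlap — summed areas 279.29 mm² minus the doubly-counted overlap 49.20 mm² gives 230.09 mm² — area = 230.09 mm². Checking containment: at z = 24.9 the cross-section extends beyond the z = 8.55 cross-section by about 222.83 mm².

part overhangs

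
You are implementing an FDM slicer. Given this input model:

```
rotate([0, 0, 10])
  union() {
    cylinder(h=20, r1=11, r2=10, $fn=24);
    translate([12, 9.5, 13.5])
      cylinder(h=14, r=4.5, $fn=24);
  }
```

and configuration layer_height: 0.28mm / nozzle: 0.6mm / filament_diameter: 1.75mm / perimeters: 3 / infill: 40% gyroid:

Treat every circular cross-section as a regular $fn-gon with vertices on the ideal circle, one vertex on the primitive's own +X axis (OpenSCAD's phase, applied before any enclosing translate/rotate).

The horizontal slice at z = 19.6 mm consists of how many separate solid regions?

At z = 19.6 mm: the cone: at t=0.980 of its height the radius interpolates to r₁+(r₂−r₁)t = 10.020, giving a regular 24-gon of that circumradius; the cylinder at (12, 9.5): section is a regular 24-gon, circumradius r=4.5; Merging all regions: the 2 present regions are separate (no shared area or edge), so areas and boundary lengths simply add and each stays a separate island — 2 connected regions; (rotated 10° about Z; rotation is an isometry so areas/perimeters/island counts are preserved). The result has 2 disconnected regions.

2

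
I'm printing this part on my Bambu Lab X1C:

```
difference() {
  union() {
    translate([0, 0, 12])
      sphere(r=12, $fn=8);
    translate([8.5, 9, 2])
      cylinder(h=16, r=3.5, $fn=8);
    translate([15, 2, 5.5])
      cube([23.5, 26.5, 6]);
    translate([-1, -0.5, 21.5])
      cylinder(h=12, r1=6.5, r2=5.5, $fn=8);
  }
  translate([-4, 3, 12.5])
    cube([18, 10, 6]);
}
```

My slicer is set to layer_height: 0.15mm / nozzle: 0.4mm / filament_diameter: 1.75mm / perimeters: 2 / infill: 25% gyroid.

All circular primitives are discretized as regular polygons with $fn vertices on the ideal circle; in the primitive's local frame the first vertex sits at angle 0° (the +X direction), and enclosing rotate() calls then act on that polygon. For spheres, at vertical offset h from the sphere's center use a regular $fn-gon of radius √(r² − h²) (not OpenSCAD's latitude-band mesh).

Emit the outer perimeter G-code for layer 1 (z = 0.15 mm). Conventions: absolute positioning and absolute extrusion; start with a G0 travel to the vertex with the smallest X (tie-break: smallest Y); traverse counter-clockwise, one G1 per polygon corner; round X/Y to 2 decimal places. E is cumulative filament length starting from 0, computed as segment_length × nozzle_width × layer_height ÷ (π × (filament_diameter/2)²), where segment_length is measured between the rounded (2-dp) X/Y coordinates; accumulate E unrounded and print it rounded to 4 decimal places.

At z = 0.15 mm: the r=12 sphere contributes a regular 8-gon of circumradius √(12²−11.85²) = 1.891; the cylinder at (8.5, 9) does not reach this height (z outside [2, 18]); the cube at (15, 2) is not intersected at this z (z outside [5.5, 11.5]); the cone at (-1, -0.5) does not reach this height (z outside [21.5, 33.5]); Merging all regions: only the r=12 sphere is present, so the union is just that shape — 1 connected region; the cube at (-4, 3) is not intersected at this z (z outside [12.5, 18.5]); Taking the first minus the rest: none of the subtracted shapes is present at this height, so that combined region is unchanged — 1 connected region. The outline is a single polygon with 8 vertices. Extrusion per mm of travel: 0.4 × 0.15 / (π × 0.875²) = 0.024945. Accumulating E over each segment gives final E = 0.2891.

G0 X-1.89 Y0.00 Z0.15
G1 X-1.34 Y-1.34 E0.0361
G1 X0.00 Y-1.89 E0.0723
G1 X1.34 Y-1.34 E0.1084
G1 X1.89 Y0.00 E0.1445
G1 X1.34 Y1.34 E0.1807
G1 X0.00 Y1.89 E0.2168
G1 X-1.34 Y1.34 E0.2529
G1 X-1.89 Y0.00 E0.2891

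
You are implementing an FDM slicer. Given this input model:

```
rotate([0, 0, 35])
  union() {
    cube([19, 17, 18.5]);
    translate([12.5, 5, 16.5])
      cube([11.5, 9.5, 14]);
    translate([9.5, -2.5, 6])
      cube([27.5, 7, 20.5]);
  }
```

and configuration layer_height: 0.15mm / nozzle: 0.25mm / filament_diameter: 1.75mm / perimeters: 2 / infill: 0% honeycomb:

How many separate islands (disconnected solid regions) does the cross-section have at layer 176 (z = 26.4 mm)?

2

At z = 26.4 mm: the cube is absent (z outside [0, 18.5]); the cube at (12.5, 5) is present — its section is the full 11.5×9.5 rectangle; the cube at (9.5, -2.5) is present — its section is the full 27.5×7 rectangle; Merging all regions: the 2 present regions are separate (no shared area or edge), so areas and boundary lengths simply add and each stays a separate island — 2 connected regions; (whole slice rotated 35° about Z — lengths, areas and connectivity unchanged). Overall, the cross-section has 2 separate islands. Island count = 2.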